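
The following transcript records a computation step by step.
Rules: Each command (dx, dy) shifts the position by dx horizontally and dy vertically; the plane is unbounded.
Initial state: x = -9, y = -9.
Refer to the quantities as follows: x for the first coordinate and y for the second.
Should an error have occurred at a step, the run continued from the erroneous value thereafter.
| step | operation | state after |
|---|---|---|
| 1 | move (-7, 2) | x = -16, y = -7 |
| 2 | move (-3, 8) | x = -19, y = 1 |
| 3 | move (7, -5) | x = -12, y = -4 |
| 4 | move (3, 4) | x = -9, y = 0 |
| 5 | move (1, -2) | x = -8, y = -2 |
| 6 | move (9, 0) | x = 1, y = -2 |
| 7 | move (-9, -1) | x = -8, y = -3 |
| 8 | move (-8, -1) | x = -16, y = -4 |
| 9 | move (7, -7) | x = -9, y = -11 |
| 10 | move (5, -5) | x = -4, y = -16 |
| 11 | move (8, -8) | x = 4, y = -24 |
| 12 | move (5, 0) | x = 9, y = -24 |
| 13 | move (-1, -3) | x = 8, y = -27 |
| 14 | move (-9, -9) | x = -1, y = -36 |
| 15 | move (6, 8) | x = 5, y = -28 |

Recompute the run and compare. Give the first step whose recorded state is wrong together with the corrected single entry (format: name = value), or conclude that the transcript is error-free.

Step 1: x = -9 + (-7) = -16, y = -9 + (2) = -7 — consistent with the transcript.
Step 2: x = -16 + (-3) = -19, y = -7 + (8) = 1 — confirmed correct.
Step 3: x = -19 + (7) = -12, y = 1 + (-5) = -4 — agrees with the transcript.
Step 4: x = -12 + (3) = -9, y = -4 + (4) = 0 — same as recorded.
Step 5: x = -9 + (1) = -8, y = 0 + (-2) = -2 — verified.
Step 6: x = -8 + (9) = 1, y = -2 + (0) = -2 — same as recorded.
Step 7: x = 1 + (-9) = -8, y = -2 + (-1) = -3 — no discrepancy.
Step 8: x = -8 + (-8) = -16, y = -3 + (-1) = -4 — exactly as logged.
Step 9: x = -16 + (7) = -9, y = -4 + (-7) = -11 — matches.
Step 10: x = -9 + (5) = -4, y = -11 + (-5) = -16 — same as recorded.
Step 11: x = -4 + (8) = 4, y = -16 + (-8) = -24 — consistent with the transcript.
Step 12: x = 4 + (5) = 9, y = -24 + (0) = -24 — exactly as logged.
Step 13: x = 9 + (-1) = 8, y = -24 + (-3) = -27 — agrees with the transcript.
Step 14: x = 8 + (-9) = -1, y = -27 + (-9) = -36 — no discrepancy.
Step 15: x = -1 + (6) = 5, y = -36 + (8) = -28 — exactly as logged.
The recomputation confirms every line.

no error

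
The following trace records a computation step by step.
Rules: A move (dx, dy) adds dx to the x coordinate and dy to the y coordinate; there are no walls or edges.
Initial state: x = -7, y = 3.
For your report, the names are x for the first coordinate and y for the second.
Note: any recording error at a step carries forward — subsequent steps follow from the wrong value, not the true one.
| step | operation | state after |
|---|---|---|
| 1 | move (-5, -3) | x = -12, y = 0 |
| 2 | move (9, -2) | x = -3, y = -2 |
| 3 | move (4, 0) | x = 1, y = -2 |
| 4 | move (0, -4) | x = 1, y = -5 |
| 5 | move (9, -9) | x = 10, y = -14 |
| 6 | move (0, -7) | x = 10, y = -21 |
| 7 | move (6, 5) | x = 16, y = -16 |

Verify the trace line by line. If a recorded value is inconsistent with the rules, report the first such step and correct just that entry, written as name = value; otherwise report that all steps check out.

step 4, y = -6

step 1: x = -7 + (-5) = -12, y = 3 + (-3) = 0 -> in agreement
step 2: x = -12 + (9) = -3, y = 0 + (-2) = -2 -> exactly as logged
step 3: x = -3 + (4) = 1, y = -2 + (0) = -2 -> no discrepancy
step 4: x = 1 + (0) = 1, y = -2 + (-4) = -6 -> not what was recorded
First deviation found at step 4; the corrected entry is y = -6.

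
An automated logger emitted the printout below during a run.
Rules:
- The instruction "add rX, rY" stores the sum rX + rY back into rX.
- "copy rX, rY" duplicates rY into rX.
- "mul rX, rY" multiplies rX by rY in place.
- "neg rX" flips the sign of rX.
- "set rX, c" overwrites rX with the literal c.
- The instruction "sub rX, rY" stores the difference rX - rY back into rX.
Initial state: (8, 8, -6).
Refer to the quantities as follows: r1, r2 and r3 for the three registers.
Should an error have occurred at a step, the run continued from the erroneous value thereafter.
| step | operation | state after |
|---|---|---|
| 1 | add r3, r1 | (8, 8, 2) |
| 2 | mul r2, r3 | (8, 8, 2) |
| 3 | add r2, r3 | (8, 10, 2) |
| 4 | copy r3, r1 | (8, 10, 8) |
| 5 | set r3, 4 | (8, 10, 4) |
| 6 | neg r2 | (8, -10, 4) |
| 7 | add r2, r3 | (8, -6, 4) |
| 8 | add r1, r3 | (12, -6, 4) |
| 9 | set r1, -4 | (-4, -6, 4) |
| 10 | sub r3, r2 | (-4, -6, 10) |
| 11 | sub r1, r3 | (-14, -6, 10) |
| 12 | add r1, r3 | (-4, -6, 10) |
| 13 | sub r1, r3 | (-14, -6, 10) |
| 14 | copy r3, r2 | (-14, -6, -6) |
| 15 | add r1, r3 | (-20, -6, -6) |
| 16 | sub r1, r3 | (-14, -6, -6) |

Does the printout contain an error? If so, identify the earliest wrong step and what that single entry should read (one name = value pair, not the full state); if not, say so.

step 2, r2 = 16

Recomputing the run from the initial state:
step 1: r1 = 8, r2 = 8, r3 = 2
step 2: r1 = 8, r2 = 16, r3 = 2
step 3: r1 = 8, r2 = 18, r3 = 2
step 4: r1 = 8, r2 = 18, r3 = 8
step 5: r1 = 8, r2 = 18, r3 = 4
step 6: r1 = 8, r2 = -18, r3 = 4
step 7: r1 = 8, r2 = -14, r3 = 4
step 8: r1 = 12, r2 = -14, r3 = 4
step 9: r1 = -4, r2 = -14, r3 = 4
step 10: r1 = -4, r2 = -14, r3 = 18
step 11: r1 = -22, r2 = -14, r3 = 18
step 12: r1 = -4, r2 = -14, r3 = 18
step 13: r1 = -22, r2 = -14, r3 = 18
step 14: r1 = -22, r2 = -14, r3 = -14
step 15: r1 = -36, r2 = -14, r3 = -14
step 16: r1 = -22, r2 = -14, r3 = -14
The first disagreement with the printout is at step 2, where the value should be r2 = 16.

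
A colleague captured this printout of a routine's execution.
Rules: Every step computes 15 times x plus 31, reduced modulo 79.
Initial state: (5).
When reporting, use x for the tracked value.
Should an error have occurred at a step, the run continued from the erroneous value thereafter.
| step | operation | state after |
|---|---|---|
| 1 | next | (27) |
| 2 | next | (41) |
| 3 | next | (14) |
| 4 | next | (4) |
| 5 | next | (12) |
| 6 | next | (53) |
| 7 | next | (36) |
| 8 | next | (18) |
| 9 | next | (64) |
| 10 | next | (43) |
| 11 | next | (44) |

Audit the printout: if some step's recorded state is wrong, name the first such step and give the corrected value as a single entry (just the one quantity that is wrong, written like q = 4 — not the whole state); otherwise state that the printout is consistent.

no error

Recomputing the run from the initial state:
step 1: x = 27
step 2: x = 41
step 3: x = 14
step 4: x = 4
step 5: x = 12
step 6: x = 53
step 7: x = 36
step 8: x = 18
step 9: x = 64
step 10: x = 43
step 11: x = 44
This matches the printout at every step.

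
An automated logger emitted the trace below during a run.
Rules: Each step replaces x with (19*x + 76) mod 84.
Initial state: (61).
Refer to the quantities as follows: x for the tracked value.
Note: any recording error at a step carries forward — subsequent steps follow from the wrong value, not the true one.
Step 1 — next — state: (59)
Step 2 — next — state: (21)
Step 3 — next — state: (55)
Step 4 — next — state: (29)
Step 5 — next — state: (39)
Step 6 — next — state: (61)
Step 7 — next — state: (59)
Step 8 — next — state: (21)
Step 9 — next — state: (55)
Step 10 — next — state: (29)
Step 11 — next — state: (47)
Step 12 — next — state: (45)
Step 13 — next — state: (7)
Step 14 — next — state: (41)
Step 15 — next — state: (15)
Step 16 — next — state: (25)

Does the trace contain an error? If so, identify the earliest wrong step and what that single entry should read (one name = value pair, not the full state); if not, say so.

step 11, x = 39

Step 1: x = (19*61 + 76) mod 84 = 59 — agrees with the trace.
Step 2: x = (19*59 + 76) mod 84 = 21 — agrees with the trace.
Step 3: x = (19*21 + 76) mod 84 = 55 — in agreement.
Step 4: x = (19*55 + 76) mod 84 = 29 — matches.
Step 5: x = (19*29 + 76) mod 84 = 39 — same as recorded.
Step 6: x = (19*39 + 76) mod 84 = 61 — consistent with the trace.
Step 7: x = (19*61 + 76) mod 84 = 59 — consistent with the trace.
Step 8: x = (19*59 + 76) mod 84 = 21 — consistent with the trace.
Step 9: x = (19*21 + 76) mod 84 = 55 — exactly as logged.
Step 10: x = (19*55 + 76) mod 84 = 29 — same as recorded.
Step 11: x = (19*29 + 76) mod 84 = 39 — first mismatch against the trace.
First deviation found at step 11; the corrected entry is x = 39.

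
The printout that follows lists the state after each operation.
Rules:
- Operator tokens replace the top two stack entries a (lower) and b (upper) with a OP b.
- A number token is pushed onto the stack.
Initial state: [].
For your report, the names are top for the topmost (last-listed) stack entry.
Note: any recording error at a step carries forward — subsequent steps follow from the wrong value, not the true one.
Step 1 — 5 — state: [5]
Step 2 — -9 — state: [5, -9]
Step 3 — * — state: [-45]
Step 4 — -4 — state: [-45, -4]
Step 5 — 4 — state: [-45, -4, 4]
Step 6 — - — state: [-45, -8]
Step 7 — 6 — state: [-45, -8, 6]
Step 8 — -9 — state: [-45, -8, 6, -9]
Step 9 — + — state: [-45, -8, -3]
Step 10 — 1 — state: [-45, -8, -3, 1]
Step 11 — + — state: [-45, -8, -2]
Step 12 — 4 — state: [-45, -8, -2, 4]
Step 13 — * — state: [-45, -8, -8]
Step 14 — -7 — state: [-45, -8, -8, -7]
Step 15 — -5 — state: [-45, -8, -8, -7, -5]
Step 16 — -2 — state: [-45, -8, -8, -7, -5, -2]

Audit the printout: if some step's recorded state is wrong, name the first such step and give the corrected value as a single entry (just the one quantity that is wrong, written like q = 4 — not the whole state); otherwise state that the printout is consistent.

no error

Recomputing the run from the initial state:
step 1: [5]
step 2: [5, -9]
step 3: [-45]
step 4: [-45, -4]
step 5: [-45, -4, 4]
step 6: [-45, -8]
step 7: [-45, -8, 6]
step 8: [-45, -8, 6, -9]
step 9: [-45, -8, -3]
step 10: [-45, -8, -3, 1]
step 11: [-45, -8, -2]
step 12: [-45, -8, -2, 4]
step 13: [-45, -8, -8]
step 14: [-45, -8, -8, -7]
step 15: [-45, -8, -8, -7, -5]
step 16: [-45, -8, -8, -7, -5, -2]
This matches the printout at every step.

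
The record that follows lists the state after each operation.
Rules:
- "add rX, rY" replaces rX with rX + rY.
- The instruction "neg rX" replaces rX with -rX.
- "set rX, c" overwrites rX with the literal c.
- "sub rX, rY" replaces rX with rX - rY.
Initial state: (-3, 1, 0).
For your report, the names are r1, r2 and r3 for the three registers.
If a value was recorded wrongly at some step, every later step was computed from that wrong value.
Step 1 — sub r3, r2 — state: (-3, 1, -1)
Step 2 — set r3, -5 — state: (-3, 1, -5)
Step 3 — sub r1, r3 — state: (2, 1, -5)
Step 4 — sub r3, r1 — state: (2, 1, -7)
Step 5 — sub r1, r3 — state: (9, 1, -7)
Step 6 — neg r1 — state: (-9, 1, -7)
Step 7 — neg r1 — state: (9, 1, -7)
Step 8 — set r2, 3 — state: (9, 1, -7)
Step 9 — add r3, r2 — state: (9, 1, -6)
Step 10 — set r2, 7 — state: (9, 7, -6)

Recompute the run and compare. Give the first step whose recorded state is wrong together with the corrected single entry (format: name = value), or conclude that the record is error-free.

step 1: r3 = 0 - 1 = -1 -> exactly as logged
step 2: r3 = -5 -> verified
step 3: r1 = -3 - -5 = 2 -> matches
step 4: r3 = -5 - 2 = -7 -> confirmed correct
step 5: r1 = 2 - -7 = 9 -> same as recorded
step 6: r1 = -(9) = -9 -> exactly as logged
step 7: r1 = -(-9) = 9 -> matches
step 8: r2 = 3 -> first mismatch against the record
So the first discrepancy is step 8, where the right value is r2 = 3.

step 8, r2 = 3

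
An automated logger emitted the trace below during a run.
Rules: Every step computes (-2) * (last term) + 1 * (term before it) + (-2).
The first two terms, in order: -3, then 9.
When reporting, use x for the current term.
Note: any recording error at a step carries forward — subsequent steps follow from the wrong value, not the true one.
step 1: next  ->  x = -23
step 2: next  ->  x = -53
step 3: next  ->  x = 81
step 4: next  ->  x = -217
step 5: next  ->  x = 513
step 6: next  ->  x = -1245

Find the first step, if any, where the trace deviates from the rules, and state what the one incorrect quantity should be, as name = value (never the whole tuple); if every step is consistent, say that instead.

Step 1: x = -2*(9) + (1)*(-3) + (-2) = -23 — matches.
Step 2: x = -2*(-23) + (1)*(9) + (-2) = 53 — the recorded entry deviates here.
First incorrect step: 2; the correct value is x = 53.

step 2, x = 53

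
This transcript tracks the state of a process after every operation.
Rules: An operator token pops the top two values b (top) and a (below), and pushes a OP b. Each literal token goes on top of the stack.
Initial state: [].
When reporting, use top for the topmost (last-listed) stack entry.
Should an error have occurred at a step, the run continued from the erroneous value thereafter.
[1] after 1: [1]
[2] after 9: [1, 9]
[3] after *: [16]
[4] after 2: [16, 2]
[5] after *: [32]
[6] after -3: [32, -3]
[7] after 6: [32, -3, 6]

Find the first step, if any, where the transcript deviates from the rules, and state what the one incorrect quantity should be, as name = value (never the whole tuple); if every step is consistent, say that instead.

step 3, top = 9

Recomputing the run from the initial state:
step 1: [1]
step 2: [1, 9]
step 3: [9]
step 4: [9, 2]
step 5: [18]
step 6: [18, -3]
step 7: [18, -3, 6]
The first disagreement with the transcript is at step 3, where the value should be top = 9.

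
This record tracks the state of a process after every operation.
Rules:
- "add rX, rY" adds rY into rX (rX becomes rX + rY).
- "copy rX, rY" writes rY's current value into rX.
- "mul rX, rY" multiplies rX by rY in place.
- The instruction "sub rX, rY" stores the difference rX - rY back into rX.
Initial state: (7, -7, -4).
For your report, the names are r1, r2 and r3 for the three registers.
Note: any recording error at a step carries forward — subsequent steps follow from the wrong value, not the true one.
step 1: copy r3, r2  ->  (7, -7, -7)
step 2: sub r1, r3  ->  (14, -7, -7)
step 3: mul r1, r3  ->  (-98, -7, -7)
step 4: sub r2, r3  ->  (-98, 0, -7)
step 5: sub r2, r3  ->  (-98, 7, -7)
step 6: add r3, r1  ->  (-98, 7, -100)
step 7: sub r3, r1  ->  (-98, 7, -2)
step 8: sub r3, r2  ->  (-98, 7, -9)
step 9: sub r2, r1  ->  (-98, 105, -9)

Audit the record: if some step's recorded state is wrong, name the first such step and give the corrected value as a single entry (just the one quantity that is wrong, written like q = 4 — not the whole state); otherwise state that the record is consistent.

step 6, r3 = -105

Recomputing the run from the initial state:
step 1: r1 = 7, r2 = -7, r3 = -7
step 2: r1 = 14, r2 = -7, r3 = -7
step 3: r1 = -98, r2 = -7, r3 = -7
step 4: r1 = -98, r2 = 0, r3 = -7
step 5: r1 = -98, r2 = 7, r3 = -7
step 6: r1 = -98, r2 = 7, r3 = -105
step 7: r1 = -98, r2 = 7, r3 = -7
step 8: r1 = -98, r2 = 7, r3 = -14
step 9: r1 = -98, r2 = 105, r3 = -14
The first disagreement with the record is at step 6, where the value should be r3 = -105.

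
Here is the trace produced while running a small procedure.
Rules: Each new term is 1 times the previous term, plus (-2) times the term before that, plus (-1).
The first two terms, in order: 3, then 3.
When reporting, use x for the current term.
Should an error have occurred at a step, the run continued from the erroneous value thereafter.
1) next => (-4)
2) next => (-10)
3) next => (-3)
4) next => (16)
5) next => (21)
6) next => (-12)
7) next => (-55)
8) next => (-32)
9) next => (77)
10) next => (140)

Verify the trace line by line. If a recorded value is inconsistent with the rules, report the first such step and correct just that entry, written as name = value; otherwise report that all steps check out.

step 1: x = 1*(3) + (-2)*(3) + (-1) = -4 -> consistent with the trace
step 2: x = 1*(-4) + (-2)*(3) + (-1) = -11 -> this is not what the trace shows
Step 2 is the first one off; corrected, x = -11.

step 2, x = -11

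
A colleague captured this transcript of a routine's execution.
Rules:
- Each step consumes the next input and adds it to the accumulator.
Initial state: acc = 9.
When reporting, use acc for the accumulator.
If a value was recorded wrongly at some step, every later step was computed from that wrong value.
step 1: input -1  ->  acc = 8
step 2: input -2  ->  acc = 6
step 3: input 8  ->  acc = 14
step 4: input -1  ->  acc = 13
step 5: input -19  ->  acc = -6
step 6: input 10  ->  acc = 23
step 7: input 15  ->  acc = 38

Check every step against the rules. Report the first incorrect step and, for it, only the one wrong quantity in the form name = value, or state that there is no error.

step 6, acc = 4

Step 1: acc = 9 + -1 = 8 — exactly as logged.
Step 2: acc = 8 + -2 = 6 — in agreement.
Step 3: acc = 6 + 8 = 14 — same as recorded.
Step 4: acc = 14 + -1 = 13 — no discrepancy.
Step 5: acc = 13 + -19 = -6 — no discrepancy.
Step 6: acc = -6 + 10 = 4 — not what was recorded.
So the first discrepancy is step 6, where the right value is acc = 4.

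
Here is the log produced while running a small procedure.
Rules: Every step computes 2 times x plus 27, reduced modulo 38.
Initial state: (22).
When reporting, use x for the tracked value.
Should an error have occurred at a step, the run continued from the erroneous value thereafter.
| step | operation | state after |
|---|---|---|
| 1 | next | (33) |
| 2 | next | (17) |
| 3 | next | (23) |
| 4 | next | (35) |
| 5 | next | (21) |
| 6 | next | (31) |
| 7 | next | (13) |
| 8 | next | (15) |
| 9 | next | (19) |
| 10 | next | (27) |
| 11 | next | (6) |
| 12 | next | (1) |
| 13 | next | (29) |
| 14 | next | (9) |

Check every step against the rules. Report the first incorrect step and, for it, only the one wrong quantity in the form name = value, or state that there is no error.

1. x = (2*22 + 27) mod 38 = 33 (agrees with the log)
2. x = (2*33 + 27) mod 38 = 17 (no discrepancy)
3. x = (2*17 + 27) mod 38 = 23 (exactly as logged)
4. x = (2*23 + 27) mod 38 = 35 (no discrepancy)
5. x = (2*35 + 27) mod 38 = 21 (matches)
6. x = (2*21 + 27) mod 38 = 31 (checks out)
7. x = (2*31 + 27) mod 38 = 13 (same as recorded)
8. x = (2*13 + 27) mod 38 = 15 (same as recorded)
9. x = (2*15 + 27) mod 38 = 19 (exactly as logged)
10. x = (2*19 + 27) mod 38 = 27 (confirmed correct)
11. x = (2*27 + 27) mod 38 = 5 (this is not what the log shows)
The audit stops at step 11: the recorded entry is wrong and should be x = 5.

step 11, x = 5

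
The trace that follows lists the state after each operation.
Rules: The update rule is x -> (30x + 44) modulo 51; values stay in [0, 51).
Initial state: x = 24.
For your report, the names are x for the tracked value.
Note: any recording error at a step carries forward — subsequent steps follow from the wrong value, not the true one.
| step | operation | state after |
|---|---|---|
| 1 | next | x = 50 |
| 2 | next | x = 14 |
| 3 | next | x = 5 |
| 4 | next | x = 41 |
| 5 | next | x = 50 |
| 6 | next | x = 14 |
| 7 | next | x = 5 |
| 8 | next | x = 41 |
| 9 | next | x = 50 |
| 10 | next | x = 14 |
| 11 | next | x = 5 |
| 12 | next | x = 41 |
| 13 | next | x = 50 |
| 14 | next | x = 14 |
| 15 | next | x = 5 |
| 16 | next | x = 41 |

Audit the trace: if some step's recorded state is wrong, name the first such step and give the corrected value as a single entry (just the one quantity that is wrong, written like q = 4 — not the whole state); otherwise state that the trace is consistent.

no error

Recomputing the run from the initial state:
step 1: x = 50
step 2: x = 14
step 3: x = 5
step 4: x = 41
step 5: x = 50
step 6: x = 14
step 7: x = 5
step 8: x = 41
step 9: x = 50
step 10: x = 14
step 11: x = 5
step 12: x = 41
step 13: x = 50
step 14: x = 14
step 15: x = 5
step 16: x = 41
This matches the trace at every step.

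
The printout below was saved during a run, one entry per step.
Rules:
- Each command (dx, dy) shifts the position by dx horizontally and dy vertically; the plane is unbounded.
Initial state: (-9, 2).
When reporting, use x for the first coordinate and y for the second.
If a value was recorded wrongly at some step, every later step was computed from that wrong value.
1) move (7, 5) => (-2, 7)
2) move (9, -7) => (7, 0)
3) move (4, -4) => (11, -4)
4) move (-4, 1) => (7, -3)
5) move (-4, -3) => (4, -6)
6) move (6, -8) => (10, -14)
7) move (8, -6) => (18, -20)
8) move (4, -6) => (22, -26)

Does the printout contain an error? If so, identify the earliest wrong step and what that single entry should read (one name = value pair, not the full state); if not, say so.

step 5, x = 3

Step 1: x = -9 + (7) = -2, y = 2 + (5) = 7 — same as recorded.
Step 2: x = -2 + (9) = 7, y = 7 + (-7) = 0 — exactly as logged.
Step 3: x = 7 + (4) = 11, y = 0 + (-4) = -4 — checks out.
Step 4: x = 11 + (-4) = 7, y = -4 + (1) = -3 — confirmed correct.
Step 5: x = 7 + (-4) = 3, y = -3 + (-3) = -6 — first mismatch against the printout.
First incorrect step: 5; the correct value is x = 3.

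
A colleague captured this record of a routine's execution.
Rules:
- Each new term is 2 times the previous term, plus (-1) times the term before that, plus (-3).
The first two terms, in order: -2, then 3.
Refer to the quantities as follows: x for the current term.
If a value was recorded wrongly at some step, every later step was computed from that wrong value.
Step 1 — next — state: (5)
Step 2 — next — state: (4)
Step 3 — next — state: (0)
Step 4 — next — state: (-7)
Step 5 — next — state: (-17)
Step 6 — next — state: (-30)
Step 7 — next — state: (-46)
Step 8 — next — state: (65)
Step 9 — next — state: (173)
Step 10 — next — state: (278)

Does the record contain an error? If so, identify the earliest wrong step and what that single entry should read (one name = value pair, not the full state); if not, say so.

step 1: x = 2*(3) + (-1)*(-2) + (-3) = 5 -> confirmed correct
step 2: x = 2*(5) + (-1)*(3) + (-3) = 4 -> verified
step 3: x = 2*(4) + (-1)*(5) + (-3) = 0 -> matches
step 4: x = 2*(0) + (-1)*(4) + (-3) = -7 -> confirmed correct
step 5: x = 2*(-7) + (-1)*(0) + (-3) = -17 -> same as recorded
step 6: x = 2*(-17) + (-1)*(-7) + (-3) = -30 -> same as recorded
step 7: x = 2*(-30) + (-1)*(-17) + (-3) = -46 -> same as recorded
step 8: x = 2*(-46) + (-1)*(-30) + (-3) = -65 -> the record has a different value
The earliest wrong entry is at step 8: it should read x = -65.

step 8, x = -65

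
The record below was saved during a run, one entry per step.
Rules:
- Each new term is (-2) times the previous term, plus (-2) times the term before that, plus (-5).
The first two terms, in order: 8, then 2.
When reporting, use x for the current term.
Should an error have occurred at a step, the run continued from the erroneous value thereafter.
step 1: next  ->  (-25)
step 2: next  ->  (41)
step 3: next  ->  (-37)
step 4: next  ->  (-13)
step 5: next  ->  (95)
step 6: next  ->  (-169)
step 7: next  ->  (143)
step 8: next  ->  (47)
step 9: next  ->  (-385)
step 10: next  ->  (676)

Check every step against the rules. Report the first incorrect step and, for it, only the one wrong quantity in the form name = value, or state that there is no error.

step 10, x = 671

1. x = -2*(2) + (-2)*(8) + (-5) = -25 (confirmed correct)
2. x = -2*(-25) + (-2)*(2) + (-5) = 41 (verified)
3. x = -2*(41) + (-2)*(-25) + (-5) = -37 (matches)
4. x = -2*(-37) + (-2)*(41) + (-5) = -13 (no discrepancy)
5. x = -2*(-13) + (-2)*(-37) + (-5) = 95 (no discrepancy)
6. x = -2*(95) + (-2)*(-13) + (-5) = -169 (same as recorded)
7. x = -2*(-169) + (-2)*(95) + (-5) = 143 (same as recorded)
8. x = -2*(143) + (-2)*(-169) + (-5) = 47 (consistent with the record)
9. x = -2*(47) + (-2)*(143) + (-5) = -385 (agrees with the record)
10. x = -2*(-385) + (-2)*(47) + (-5) = 671 (this is not what the record shows)
First incorrect step: 10; the correct value is x = 671.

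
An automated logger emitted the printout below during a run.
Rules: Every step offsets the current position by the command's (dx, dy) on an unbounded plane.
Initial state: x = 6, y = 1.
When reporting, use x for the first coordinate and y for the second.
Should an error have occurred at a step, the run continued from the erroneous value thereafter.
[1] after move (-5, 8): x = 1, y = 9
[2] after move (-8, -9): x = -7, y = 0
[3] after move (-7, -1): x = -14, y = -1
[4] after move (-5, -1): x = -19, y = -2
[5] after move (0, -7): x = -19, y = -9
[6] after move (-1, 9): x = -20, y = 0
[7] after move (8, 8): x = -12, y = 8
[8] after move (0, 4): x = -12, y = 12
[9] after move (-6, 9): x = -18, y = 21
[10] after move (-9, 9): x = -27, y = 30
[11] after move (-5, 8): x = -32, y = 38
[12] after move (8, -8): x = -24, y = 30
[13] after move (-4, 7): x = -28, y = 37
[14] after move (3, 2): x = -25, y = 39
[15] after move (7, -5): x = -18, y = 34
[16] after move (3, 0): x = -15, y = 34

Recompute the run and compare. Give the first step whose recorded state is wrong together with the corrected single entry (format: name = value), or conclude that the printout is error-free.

1. x = 6 + (-5) = 1, y = 1 + (8) = 9 (checks out)
2. x = 1 + (-8) = -7, y = 9 + (-9) = 0 (no discrepancy)
3. x = -7 + (-7) = -14, y = 0 + (-1) = -1 (same as recorded)
4. x = -14 + (-5) = -19, y = -1 + (-1) = -2 (no discrepancy)
5. x = -19 + (0) = -19, y = -2 + (-7) = -9 (in agreement)
6. x = -19 + (-1) = -20, y = -9 + (9) = 0 (no discrepancy)
7. x = -20 + (8) = -12, y = 0 + (8) = 8 (verified)
8. x = -12 + (0) = -12, y = 8 + (4) = 12 (no discrepancy)
9. x = -12 + (-6) = -18, y = 12 + (9) = 21 (matches)
10. x = -18 + (-9) = -27, y = 21 + (9) = 30 (same as recorded)
11. x = -27 + (-5) = -32, y = 30 + (8) = 38 (agrees with the printout)
12. x = -32 + (8) = -24, y = 38 + (-8) = 30 (exactly as logged)
13. x = -24 + (-4) = -28, y = 30 + (7) = 37 (exactly as logged)
14. x = -28 + (3) = -25, y = 37 + (2) = 39 (exactly as logged)
15. x = -25 + (7) = -18, y = 39 + (-5) = 34 (agrees with the printout)
16. x = -18 + (3) = -15, y = 34 + (0) = 34 (agrees with the printout)
The whole run recomputes cleanly — no discrepancies.

no error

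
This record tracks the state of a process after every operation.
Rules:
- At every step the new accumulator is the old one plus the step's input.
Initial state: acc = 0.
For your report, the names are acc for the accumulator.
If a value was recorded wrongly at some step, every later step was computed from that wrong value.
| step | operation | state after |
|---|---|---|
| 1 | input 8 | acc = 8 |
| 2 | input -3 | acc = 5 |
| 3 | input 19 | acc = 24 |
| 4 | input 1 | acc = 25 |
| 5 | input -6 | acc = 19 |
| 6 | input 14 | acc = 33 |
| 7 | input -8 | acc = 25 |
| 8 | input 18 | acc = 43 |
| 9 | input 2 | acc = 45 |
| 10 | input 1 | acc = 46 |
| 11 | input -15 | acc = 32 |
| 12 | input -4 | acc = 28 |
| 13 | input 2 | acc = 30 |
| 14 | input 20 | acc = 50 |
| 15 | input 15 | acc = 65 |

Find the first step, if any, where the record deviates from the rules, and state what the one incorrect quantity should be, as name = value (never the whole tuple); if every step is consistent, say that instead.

Step 1: acc = 0 + 8 = 8 — matches.
Step 2: acc = 8 + -3 = 5 — exactly as logged.
Step 3: acc = 5 + 19 = 24 — exactly as logged.
Step 4: acc = 24 + 1 = 25 — confirmed correct.
Step 5: acc = 25 + -6 = 19 — checks out.
Step 6: acc = 19 + 14 = 33 — consistent with the record.
Step 7: acc = 33 + -8 = 25 — same as recorded.
Step 8: acc = 25 + 18 = 43 — consistent with the record.
Step 9: acc = 43 + 2 = 45 — agrees with the record.
Step 10: acc = 45 + 1 = 46 — verified.
Step 11: acc = 46 + -15 = 31 — the record disagrees here.
So the first discrepancy is step 11, where the right value is acc = 31.

step 11, acc = 31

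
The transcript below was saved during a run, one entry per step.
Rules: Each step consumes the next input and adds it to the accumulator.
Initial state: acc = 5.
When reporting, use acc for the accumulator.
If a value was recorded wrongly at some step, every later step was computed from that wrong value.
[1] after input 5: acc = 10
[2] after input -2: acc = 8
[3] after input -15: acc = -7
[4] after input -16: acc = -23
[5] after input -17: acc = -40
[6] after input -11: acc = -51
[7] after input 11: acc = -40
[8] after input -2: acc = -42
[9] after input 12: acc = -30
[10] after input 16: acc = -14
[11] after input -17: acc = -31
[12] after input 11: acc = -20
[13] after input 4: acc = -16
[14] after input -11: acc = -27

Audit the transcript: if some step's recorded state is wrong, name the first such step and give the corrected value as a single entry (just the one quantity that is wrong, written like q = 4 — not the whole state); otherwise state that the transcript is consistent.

Recomputing the run from the initial state:
step 1: acc = 10
step 2: acc = 8
step 3: acc = -7
step 4: acc = -23
step 5: acc = -40
step 6: acc = -51
step 7: acc = -40
step 8: acc = -42
step 9: acc = -30
step 10: acc = -14
step 11: acc = -31
step 12: acc = -20
step 13: acc = -16
step 14: acc = -27
This matches the transcript at every step.

no error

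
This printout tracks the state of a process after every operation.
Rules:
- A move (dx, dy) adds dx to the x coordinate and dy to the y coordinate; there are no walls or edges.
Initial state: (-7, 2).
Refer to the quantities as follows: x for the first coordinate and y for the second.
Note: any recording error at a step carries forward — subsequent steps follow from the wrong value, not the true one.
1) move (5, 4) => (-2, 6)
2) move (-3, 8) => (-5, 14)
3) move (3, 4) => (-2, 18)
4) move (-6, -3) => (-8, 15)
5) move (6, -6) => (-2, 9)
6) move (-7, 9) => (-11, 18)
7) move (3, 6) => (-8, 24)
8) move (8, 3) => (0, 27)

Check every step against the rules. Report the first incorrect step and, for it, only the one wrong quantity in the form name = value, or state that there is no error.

step 6, x = -9

step 1: x = -7 + (5) = -2, y = 2 + (4) = 6 -> same as recorded
step 2: x = -2 + (-3) = -5, y = 6 + (8) = 14 -> checks out
step 3: x = -5 + (3) = -2, y = 14 + (4) = 18 -> matches
step 4: x = -2 + (-6) = -8, y = 18 + (-3) = 15 -> matches
step 5: x = -8 + (6) = -2, y = 15 + (-6) = 9 -> agrees with the printout
step 6: x = -2 + (-7) = -9, y = 9 + (9) = 18 -> this is not what the printout shows
Conclusion: step 6 carries the first error; the entry should be x = -9.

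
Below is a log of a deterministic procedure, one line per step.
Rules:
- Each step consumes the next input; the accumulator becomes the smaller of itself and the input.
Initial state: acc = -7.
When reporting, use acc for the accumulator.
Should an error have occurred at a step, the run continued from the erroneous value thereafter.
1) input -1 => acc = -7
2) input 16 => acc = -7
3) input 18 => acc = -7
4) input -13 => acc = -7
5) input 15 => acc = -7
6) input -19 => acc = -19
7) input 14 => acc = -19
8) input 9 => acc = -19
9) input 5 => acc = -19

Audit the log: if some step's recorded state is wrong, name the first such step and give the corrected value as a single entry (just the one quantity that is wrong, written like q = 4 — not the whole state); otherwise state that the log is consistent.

step 4, acc = -13

Recomputing the run from the initial state:
step 1: acc = -7
step 2: acc = -7
step 3: acc = -7
step 4: acc = -13
step 5: acc = -13
step 6: acc = -19
step 7: acc = -19
step 8: acc = -19
step 9: acc = -19
The first disagreement with the log is at step 4, where the value should be acc = -13.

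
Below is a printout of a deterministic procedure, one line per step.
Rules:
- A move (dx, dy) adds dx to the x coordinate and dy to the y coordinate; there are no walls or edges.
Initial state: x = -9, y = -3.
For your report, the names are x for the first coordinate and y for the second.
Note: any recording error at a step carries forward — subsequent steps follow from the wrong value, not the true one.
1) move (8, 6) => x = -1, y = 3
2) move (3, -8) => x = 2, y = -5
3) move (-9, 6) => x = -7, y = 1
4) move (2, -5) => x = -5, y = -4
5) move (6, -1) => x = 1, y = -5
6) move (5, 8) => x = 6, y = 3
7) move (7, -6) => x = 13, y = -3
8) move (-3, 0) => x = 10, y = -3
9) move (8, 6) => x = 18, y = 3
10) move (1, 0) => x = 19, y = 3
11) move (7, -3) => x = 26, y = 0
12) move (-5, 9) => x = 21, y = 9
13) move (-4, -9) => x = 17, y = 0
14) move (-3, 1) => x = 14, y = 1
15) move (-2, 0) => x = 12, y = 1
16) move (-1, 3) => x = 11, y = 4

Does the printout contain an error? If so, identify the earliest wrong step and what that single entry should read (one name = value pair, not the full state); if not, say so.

no error

1. x = -9 + (8) = -1, y = -3 + (6) = 3 (consistent with the printout)
2. x = -1 + (3) = 2, y = 3 + (-8) = -5 (no discrepancy)
3. x = 2 + (-9) = -7, y = -5 + (6) = 1 (matches)
4. x = -7 + (2) = -5, y = 1 + (-5) = -4 (checks out)
5. x = -5 + (6) = 1, y = -4 + (-1) = -5 (checks out)
6. x = 1 + (5) = 6, y = -5 + (8) = 3 (verified)
7. x = 6 + (7) = 13, y = 3 + (-6) = -3 (no discrepancy)
8. x = 13 + (-3) = 10, y = -3 + (0) = -3 (matches)
9. x = 10 + (8) = 18, y = -3 + (6) = 3 (verified)
10. x = 18 + (1) = 19, y = 3 + (0) = 3 (no discrepancy)
11. x = 19 + (7) = 26, y = 3 + (-3) = 0 (confirmed correct)
12. x = 26 + (-5) = 21, y = 0 + (9) = 9 (consistent with the printout)
13. x = 21 + (-4) = 17, y = 9 + (-9) = 0 (matches)
14. x = 17 + (-3) = 14, y = 0 + (1) = 1 (same as recorded)
15. x = 14 + (-2) = 12, y = 1 + (0) = 1 (exactly as logged)
16. x = 12 + (-1) = 11, y = 1 + (3) = 4 (confirmed correct)
Every step is consistent.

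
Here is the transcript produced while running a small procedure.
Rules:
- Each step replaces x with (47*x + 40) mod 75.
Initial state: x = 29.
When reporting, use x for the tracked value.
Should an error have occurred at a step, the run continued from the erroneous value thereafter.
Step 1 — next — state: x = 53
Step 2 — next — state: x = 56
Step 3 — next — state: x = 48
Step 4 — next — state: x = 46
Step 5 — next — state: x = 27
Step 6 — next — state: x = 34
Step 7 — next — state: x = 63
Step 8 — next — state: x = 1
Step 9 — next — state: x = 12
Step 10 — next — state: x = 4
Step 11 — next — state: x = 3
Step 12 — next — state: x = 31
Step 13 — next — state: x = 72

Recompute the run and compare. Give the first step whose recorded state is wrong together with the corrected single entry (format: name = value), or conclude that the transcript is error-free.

step 3, x = 47

Step 1: x = (47*29 + 40) mod 75 = 53 — matches.
Step 2: x = (47*53 + 40) mod 75 = 56 — agrees with the transcript.
Step 3: x = (47*56 + 40) mod 75 = 47 — a discrepancy with the transcript.
First deviation found at step 3; the corrected entry is x = 47.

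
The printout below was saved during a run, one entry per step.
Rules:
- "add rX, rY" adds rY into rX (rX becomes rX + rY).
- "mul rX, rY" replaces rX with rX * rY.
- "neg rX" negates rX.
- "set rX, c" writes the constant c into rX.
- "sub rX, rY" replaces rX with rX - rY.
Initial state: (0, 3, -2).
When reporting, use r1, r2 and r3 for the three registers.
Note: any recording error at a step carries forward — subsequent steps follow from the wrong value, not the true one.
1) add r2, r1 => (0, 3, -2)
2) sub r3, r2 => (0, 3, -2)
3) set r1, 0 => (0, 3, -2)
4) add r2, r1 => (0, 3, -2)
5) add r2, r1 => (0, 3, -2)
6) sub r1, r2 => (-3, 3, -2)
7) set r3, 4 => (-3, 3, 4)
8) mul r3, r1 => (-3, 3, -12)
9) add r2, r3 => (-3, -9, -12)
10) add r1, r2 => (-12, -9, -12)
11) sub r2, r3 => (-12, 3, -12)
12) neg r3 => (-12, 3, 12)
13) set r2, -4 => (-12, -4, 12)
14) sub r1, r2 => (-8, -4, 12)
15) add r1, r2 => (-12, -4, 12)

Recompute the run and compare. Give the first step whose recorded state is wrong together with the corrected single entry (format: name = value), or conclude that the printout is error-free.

step 1: r2 = 3 + 0 = 3 -> checks out
step 2: r3 = -2 - 3 = -5 -> a discrepancy with the printout
Conclusion: step 2 carries the first error; the entry should be r3 = -5.

step 2, r3 = -5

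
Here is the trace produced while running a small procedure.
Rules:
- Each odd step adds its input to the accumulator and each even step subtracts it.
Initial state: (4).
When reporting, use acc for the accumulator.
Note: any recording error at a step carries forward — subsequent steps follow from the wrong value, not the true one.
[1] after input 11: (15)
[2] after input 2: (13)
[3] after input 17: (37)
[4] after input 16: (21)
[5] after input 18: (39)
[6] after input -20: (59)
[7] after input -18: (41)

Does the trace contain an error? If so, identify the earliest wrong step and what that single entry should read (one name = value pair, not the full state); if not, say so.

Step 1: acc = 4 + 11 = 15 — in agreement.
Step 2: acc = 15 - 2 = 13 — in agreement.
Step 3: acc = 13 + 17 = 30 — a discrepancy with the trace.
First incorrect step: 3; the correct value is acc = 30.

step 3, acc = 30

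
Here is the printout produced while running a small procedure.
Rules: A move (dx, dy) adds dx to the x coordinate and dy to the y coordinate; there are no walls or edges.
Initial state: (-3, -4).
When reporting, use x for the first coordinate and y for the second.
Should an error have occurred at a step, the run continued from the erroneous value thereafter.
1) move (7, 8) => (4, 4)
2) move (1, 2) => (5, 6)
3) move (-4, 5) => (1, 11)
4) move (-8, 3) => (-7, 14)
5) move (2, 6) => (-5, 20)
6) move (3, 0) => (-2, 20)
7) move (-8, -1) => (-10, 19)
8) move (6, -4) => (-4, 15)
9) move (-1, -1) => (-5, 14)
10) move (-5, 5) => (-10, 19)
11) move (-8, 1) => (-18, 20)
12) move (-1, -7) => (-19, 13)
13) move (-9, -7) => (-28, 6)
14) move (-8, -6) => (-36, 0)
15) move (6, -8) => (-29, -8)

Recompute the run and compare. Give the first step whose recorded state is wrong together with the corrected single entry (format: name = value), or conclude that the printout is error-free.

step 15, x = -30

1. x = -3 + (7) = 4, y = -4 + (8) = 4 (agrees with the printout)
2. x = 4 + (1) = 5, y = 4 + (2) = 6 (same as recorded)
3. x = 5 + (-4) = 1, y = 6 + (5) = 11 (checks out)
4. x = 1 + (-8) = -7, y = 11 + (3) = 14 (verified)
5. x = -7 + (2) = -5, y = 14 + (6) = 20 (same as recorded)
6. x = -5 + (3) = -2, y = 20 + (0) = 20 (agrees with the printout)
7. x = -2 + (-8) = -10, y = 20 + (-1) = 19 (confirmed correct)
8. x = -10 + (6) = -4, y = 19 + (-4) = 15 (same as recorded)
9. x = -4 + (-1) = -5, y = 15 + (-1) = 14 (in agreement)
10. x = -5 + (-5) = -10, y = 14 + (5) = 19 (confirmed correct)
11. x = -10 + (-8) = -18, y = 19 + (1) = 20 (checks out)
12. x = -18 + (-1) = -19, y = 20 + (-7) = 13 (verified)
13. x = -19 + (-9) = -28, y = 13 + (-7) = 6 (agrees with the printout)
14. x = -28 + (-8) = -36, y = 6 + (-6) = 0 (verified)
15. x = -36 + (6) = -30, y = 0 + (-8) = -8 (the printout disagrees here)
That makes step 15 the first incorrect line — x = -30 is what it should show.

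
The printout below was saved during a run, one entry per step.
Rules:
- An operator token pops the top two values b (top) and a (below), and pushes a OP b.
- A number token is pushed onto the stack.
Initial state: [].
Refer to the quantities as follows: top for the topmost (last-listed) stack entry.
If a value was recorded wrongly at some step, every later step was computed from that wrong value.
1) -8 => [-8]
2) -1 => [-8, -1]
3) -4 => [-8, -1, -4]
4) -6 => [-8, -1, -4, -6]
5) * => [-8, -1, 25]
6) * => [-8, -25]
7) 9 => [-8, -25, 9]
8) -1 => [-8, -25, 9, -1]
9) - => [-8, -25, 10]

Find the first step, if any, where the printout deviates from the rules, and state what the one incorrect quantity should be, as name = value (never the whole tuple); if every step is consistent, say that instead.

step 1: push -8: top = -8 -> consistent with the printout
step 2: push -1: top = -1 -> same as recorded
step 3: push -4: top = -4 -> agrees with the printout
step 4: push -6: top = -6 -> consistent with the printout
step 5: -4 * -6 = 24 -> the entry is off here
First incorrect step: 5; the correct value is top = 24.

step 5, top = 24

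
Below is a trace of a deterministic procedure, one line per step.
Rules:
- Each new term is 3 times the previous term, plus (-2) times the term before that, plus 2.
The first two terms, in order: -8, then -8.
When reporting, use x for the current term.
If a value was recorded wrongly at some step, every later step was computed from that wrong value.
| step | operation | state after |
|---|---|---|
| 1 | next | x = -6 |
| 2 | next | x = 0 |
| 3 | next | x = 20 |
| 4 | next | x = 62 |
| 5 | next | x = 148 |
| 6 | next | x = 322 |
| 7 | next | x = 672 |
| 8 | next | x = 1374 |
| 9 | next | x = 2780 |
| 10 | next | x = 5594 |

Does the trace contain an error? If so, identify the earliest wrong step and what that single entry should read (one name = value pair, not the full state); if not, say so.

1. x = 3*(-8) + (-2)*(-8) + (2) = -6 (consistent with the trace)
2. x = 3*(-6) + (-2)*(-8) + (2) = 0 (exactly as logged)
3. x = 3*(0) + (-2)*(-6) + (2) = 14 (first mismatch against the trace)
That makes step 3 the first incorrect line — x = 14 is what it should show.

step 3, x = 14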